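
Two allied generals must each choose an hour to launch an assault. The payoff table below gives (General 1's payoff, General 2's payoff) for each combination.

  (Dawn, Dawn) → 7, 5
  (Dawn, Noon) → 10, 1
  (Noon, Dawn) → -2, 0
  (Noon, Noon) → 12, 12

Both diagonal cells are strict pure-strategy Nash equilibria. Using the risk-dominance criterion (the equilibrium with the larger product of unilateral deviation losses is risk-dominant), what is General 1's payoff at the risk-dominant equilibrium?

7

At both Dawn: General 1 loses 7 − (-2) = 9 by deviating; General 2 loses 5 − 1 = 4. Product = 9·4 = 36.
At both Noon: General 1 loses 12 − 10 = 2 by deviating; General 2 loses 12 − 0 = 12. Product = 2·12 = 24.
36 > 24, so both Dawn is risk-dominant. General 1's payoff there is 7.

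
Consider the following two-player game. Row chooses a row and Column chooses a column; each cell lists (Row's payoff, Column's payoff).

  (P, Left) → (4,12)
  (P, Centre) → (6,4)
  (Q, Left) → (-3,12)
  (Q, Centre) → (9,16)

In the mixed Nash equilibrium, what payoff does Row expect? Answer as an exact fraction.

Column mixes with probability q on Left, chosen so Row is indifferent: 4q + 6(1−q) = (-3)q + 9(1−q) gives q = 3/10.
Row's expected payoff (from either row, since indifferent) is 4·3/10 + 6·7/10 = 27/5.

27/5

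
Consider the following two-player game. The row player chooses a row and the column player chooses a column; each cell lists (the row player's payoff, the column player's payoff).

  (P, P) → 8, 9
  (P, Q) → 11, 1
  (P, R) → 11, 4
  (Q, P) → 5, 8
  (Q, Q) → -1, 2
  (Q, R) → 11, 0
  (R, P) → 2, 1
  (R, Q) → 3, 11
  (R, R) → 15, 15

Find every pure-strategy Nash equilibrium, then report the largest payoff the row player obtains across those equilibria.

15

Both P is a pure NE (the row player: 8 ≥ 5; the column player: 9 ≥ 4). The row player gets 8.
Both R is a pure NE (the row player: 15 ≥ 11; the column player: 15 ≥ 11). The row player gets 15.
Every other cell has a profitable deviation for at least one player. Highest of {8, 15} is 15.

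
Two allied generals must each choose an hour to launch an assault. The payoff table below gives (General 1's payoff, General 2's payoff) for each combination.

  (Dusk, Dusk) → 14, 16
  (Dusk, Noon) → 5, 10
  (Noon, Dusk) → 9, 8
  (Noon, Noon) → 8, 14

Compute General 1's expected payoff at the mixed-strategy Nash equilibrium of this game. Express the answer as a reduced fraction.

General 2 mixes with probability q on Dusk, chosen so General 1 is indifferent: 14q + 5(1−q) = 9q + 8(1−q) gives q = 3/8.
General 1's expected payoff (from either row, since indifferent) is 14·3/8 + 5·5/8 = 67/8.

67/8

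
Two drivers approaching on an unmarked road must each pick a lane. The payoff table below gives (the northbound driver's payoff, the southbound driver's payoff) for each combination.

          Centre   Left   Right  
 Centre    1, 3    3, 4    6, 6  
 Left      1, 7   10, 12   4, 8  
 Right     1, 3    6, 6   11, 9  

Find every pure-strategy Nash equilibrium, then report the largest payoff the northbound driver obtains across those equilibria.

Both Left is a pure NE (the northbound driver: 10 ≥ 6; the southbound driver: 12 ≥ 8). The northbound driver gets 10.
Both Right is a pure NE (the northbound driver: 11 ≥ 6; the southbound driver: 9 ≥ 6). The northbound driver gets 11.
Every other cell has a profitable deviation for at least one player. Highest of {10, 11} is 11.

11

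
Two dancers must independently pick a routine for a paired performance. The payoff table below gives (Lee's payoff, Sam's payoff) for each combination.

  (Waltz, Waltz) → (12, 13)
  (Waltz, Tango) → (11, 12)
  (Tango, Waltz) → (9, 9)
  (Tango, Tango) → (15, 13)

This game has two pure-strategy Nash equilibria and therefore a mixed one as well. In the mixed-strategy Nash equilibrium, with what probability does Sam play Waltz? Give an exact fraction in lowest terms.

4/7

Sam's mix q on Waltz must make Lee indifferent between Waltz and Tango.
Lee's payoff from Waltz: 12q + 11(1−q). From Tango: 9q + 15(1−q).
Set equal: 3q = 4(1−q) → q = 4/7.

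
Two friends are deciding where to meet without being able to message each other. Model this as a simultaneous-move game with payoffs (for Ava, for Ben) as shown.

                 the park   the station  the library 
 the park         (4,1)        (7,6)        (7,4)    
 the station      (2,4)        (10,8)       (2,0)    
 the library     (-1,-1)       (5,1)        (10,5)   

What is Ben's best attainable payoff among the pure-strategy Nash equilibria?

Both the station is a pure NE (Ava: 10 ≥ 7; Ben: 8 ≥ 4). Ben gets 8.
Both the library is a pure NE (Ava: 10 ≥ 7; Ben: 5 ≥ 1). Ben gets 5.
Every other cell has a profitable deviation for at least one player. Highest of {8, 5} is 8.

8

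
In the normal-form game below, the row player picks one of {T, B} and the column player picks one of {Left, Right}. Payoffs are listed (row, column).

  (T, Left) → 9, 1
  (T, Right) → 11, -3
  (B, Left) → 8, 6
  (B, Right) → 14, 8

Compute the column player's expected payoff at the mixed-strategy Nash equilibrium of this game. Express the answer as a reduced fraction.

The row player mixes with probability p on T, chosen so the column player is indifferent: 1p + 6(1−p) = (-3)p + 8(1−p) gives p = 1/3.
The column player's expected payoff is 1·1/3 + 6·2/3 = 13/3.

13/3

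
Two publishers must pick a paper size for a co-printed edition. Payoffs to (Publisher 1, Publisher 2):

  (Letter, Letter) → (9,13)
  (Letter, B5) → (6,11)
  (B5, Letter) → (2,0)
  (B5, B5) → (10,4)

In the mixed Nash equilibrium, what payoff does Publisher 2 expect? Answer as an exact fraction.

26/3

Publisher 1 mixes with probability p on Letter, chosen so Publisher 2 is indifferent: 13p + 0(1−p) = 11p + 4(1−p) gives p = 2/3.
Publisher 2's expected payoff is 13·2/3 + 0·1/3 = 26/3.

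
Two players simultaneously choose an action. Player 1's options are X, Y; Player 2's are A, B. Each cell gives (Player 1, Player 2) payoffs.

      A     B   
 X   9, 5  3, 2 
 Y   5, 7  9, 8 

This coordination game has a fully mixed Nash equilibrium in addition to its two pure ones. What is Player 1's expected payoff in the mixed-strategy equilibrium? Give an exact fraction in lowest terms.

33/5

Player 2 mixes with probability q on A, chosen so Player 1 is indifferent: 9q + 3(1−q) = 5q + 9(1−q) gives q = 3/5.
Player 1's expected payoff (from either row, since indifferent) is 9·3/5 + 3·2/5 = 33/5.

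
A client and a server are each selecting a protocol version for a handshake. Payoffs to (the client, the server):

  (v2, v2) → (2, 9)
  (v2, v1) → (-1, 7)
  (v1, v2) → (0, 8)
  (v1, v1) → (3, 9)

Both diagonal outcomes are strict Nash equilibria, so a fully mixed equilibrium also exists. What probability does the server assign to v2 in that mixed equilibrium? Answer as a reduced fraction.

2/3

The server's mix q on v2 must make the client indifferent between v2 and v1.
The client's payoff from v2: 2q + (-1)(1−q). From v1: 0q + 3(1−q).
Set equal: 2q = 4(1−q) → q = 4/6 = 2/3.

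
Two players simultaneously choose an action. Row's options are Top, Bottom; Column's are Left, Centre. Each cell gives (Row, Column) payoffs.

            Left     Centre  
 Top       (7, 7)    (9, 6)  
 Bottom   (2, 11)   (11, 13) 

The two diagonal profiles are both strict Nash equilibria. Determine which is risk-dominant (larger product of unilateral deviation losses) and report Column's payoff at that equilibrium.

7

At (Top, Left): Row loses 7 − 2 = 5 by deviating; Column loses 7 − 6 = 1. Product = 5·1 = 5.
At (Bottom, Centre): Row loses 11 − 9 = 2 by deviating; Column loses 13 − 11 = 2. Product = 2·2 = 4.
5 > 4, so (Top, Left) is risk-dominant. Column's payoff there is 7.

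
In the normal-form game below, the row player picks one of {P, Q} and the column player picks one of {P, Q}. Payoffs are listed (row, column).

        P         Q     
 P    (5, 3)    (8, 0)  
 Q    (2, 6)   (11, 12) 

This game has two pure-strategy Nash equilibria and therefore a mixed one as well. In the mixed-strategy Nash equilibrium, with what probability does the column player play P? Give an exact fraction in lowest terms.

The column player's mix q on P must make the row player indifferent between P and Q.
The row player's payoff from P: 5q + 8(1−q). From Q: 2q + 11(1−q).
Set equal: 3q = 3(1−q) → q = 3/6 = 1/2.

1/2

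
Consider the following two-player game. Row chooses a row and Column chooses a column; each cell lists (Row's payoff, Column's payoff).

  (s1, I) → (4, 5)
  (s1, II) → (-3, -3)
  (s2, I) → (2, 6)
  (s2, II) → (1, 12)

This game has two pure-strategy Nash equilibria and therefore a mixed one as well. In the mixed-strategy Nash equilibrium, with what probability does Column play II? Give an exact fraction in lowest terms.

Column's mix q on I must make Row indifferent between s1 and s2.
Row's payoff from s1: 4q + (-3)(1−q). From s2: 2q + 1(1−q).
Set equal: 2q = 4(1−q) → q = 4/6 = 2/3.
Probability on II is 1 − 2/3 = 1/3.

1/3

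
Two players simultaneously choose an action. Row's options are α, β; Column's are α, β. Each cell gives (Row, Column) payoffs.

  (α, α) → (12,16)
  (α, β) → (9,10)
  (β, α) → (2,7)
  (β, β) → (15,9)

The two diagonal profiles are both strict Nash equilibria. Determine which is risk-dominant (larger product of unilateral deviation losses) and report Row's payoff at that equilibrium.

12

At both α: Row loses 12 − 2 = 10 by deviating; Column loses 16 − 10 = 6. Product = 10·6 = 60.
At both β: Row loses 15 − 9 = 6 by deviating; Column loses 9 − 7 = 2. Product = 6·2 = 12.
60 > 12, so both α is risk-dominant. Row's payoff there is 12.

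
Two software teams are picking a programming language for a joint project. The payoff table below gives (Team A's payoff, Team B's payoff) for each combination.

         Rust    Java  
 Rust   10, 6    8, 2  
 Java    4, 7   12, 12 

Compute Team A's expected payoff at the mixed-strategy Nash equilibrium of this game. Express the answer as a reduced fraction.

44/5

Team B mixes with probability q on Rust, chosen so Team A is indifferent: 10q + 8(1−q) = 4q + 12(1−q) gives q = 2/5.
Team A's expected payoff (from either row, since indifferent) is 10·2/5 + 8·3/5 = 44/5.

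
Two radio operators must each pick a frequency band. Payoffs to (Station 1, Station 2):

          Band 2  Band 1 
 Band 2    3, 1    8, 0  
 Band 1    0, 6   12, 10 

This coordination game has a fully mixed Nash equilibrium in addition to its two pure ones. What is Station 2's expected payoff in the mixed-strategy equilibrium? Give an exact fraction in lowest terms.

Station 1 mixes with probability p on Band 2, chosen so Station 2 is indifferent: 1p + 6(1−p) = 0p + 10(1−p) gives p = 4/5.
Station 2's expected payoff is 1·4/5 + 6·1/5 = 2.

2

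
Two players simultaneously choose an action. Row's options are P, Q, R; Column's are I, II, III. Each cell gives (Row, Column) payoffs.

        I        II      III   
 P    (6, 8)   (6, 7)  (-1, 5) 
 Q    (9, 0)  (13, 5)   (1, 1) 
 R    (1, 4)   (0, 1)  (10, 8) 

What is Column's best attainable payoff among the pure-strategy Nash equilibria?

8

(Q, II) is a pure NE (Row: 13 ≥ 6; Column: 5 ≥ 1). Column gets 5.
(R, III) is a pure NE (Row: 10 ≥ 1; Column: 8 ≥ 4). Column gets 8.
Every other cell has a profitable deviation for at least one player. Highest of {5, 8} is 8.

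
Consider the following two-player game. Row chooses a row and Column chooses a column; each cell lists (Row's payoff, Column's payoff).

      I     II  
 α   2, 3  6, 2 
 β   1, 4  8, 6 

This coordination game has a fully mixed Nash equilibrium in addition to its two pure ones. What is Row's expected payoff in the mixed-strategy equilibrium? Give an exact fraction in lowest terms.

Column mixes with probability q on I, chosen so Row is indifferent: 2q + 6(1−q) = 1q + 8(1−q) gives q = 2/3.
Row's expected payoff (from either row, since indifferent) is 2·2/3 + 6·1/3 = 10/3.

10/3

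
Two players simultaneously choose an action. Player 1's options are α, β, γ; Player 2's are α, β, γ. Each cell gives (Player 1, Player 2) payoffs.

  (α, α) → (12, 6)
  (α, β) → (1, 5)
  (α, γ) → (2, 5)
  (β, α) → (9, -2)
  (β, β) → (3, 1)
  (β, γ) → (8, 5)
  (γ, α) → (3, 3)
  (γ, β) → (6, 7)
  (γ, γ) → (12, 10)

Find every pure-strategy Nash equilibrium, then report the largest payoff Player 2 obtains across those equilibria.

Both α is a pure NE (Player 1: 12 ≥ 9; Player 2: 6 ≥ 5). Player 2 gets 6.
Both γ is a pure NE (Player 1: 12 ≥ 8; Player 2: 10 ≥ 7). Player 2 gets 10.
Every other cell has a profitable deviation for at least one player. Highest of {6, 10} is 10.

10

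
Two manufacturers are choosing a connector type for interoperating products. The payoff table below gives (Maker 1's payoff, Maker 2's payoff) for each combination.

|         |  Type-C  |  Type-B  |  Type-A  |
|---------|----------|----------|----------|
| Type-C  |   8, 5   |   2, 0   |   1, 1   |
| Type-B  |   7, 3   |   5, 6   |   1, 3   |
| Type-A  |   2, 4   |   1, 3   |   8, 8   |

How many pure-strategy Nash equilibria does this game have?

Both Type-C: Maker 1 gets 8 (best alternative 7); Maker 2 gets 5 (best alternative 1). Neither deviates — NE.
Both Type-B: Maker 1 gets 5 (best alternative 2); Maker 2 gets 6 (best alternative 3). Neither deviates — NE.
Both Type-A: Maker 1 gets 8 (best alternative 1); Maker 2 gets 8 (best alternative 4). Neither deviates — NE.
(Type-B, Type-A) is not a NE: Maker 1 would switch to Type-A (8 > 1).
No other cell survives both best-response checks, so there are 3 pure NE.

3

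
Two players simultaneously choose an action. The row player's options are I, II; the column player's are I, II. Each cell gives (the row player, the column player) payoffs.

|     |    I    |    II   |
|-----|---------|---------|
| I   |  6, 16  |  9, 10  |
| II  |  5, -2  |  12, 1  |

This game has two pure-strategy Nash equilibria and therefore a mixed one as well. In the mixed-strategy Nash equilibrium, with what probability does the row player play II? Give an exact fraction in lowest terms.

2/3

The row player's mix p on I must make the column player indifferent between I and II.
The column player's payoff from I: 16p + (-2)(1−p). From II: 10p + 1(1−p).
Set equal: 6p = 3(1−p) → p = 3/9 = 1/3.
Probability on II is 1 − 1/3 = 2/3.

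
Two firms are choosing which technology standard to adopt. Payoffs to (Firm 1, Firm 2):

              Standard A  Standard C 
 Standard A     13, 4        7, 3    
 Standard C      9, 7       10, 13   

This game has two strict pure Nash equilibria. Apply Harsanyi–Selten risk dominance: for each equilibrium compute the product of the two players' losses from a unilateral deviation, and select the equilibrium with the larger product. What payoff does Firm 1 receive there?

At both Standard A: Firm 1 loses 13 − 9 = 4 by deviating; Firm 2 loses 4 − 3 = 1. Product = 4·1 = 4.
At both Standard C: Firm 1 loses 10 − 7 = 3 by deviating; Firm 2 loses 13 − 7 = 6. Product = 3·6 = 18.
18 > 4, so both Standard C is risk-dominant. Firm 1's payoff there is 10.

10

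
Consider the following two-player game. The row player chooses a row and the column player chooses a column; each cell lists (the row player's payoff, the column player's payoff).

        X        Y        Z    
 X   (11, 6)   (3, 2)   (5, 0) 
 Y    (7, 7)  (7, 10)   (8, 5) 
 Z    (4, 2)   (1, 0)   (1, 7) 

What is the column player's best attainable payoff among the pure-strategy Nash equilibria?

Both X is a pure NE (the row player: 11 ≥ 7; the column player: 6 ≥ 2). The column player gets 6.
Both Y is a pure NE (the row player: 7 ≥ 3; the column player: 10 ≥ 7). The column player gets 10.
Every other cell has a profitable deviation for at least one player. Highest of {6, 10} is 10.

10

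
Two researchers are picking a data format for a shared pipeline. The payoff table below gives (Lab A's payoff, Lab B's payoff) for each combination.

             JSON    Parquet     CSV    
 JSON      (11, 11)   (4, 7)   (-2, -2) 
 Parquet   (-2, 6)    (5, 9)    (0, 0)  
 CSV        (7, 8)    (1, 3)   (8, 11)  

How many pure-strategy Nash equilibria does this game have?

Both JSON: Lab A gets 11 (best alternative 7); Lab B gets 11 (best alternative 7). Neither deviates — NE.
Both Parquet: Lab A gets 5 (best alternative 4); Lab B gets 9 (best alternative 6). Neither deviates — NE.
Both CSV: Lab A gets 8 (best alternative 0); Lab B gets 11 (best alternative 8). Neither deviates — NE.
(CSV, Parquet) is not a NE: Lab A would switch to Parquet (5 > 1).
No other cell survives both best-response checks, so there are 3 pure NE.

3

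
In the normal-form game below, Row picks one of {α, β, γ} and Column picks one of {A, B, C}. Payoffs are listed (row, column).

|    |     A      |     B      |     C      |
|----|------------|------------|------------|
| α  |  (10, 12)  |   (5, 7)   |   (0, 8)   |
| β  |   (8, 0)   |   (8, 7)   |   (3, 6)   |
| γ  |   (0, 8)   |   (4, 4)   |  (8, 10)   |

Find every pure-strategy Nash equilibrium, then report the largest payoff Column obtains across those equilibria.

12

(α, A) is a pure NE (Row: 10 ≥ 8; Column: 12 ≥ 8). Column gets 12.
(β, B) is a pure NE (Row: 8 ≥ 5; Column: 7 ≥ 6). Column gets 7.
(γ, C) is a pure NE (Row: 8 ≥ 3; Column: 10 ≥ 8). Column gets 10.
Every other cell has a profitable deviation for at least one player. Highest of {12, 7, 10} is 12.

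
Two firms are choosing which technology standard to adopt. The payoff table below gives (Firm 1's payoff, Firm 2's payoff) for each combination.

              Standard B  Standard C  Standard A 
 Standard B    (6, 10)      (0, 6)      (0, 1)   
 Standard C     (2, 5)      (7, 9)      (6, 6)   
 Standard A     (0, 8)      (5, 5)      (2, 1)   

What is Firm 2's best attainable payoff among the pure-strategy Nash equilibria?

Both Standard B is a pure NE (Firm 1: 6 ≥ 2; Firm 2: 10 ≥ 6). Firm 2 gets 10.
Both Standard C is a pure NE (Firm 1: 7 ≥ 5; Firm 2: 9 ≥ 6). Firm 2 gets 9.
Every other cell has a profitable deviation for at least one player. Highest of {10, 9} is 10.

10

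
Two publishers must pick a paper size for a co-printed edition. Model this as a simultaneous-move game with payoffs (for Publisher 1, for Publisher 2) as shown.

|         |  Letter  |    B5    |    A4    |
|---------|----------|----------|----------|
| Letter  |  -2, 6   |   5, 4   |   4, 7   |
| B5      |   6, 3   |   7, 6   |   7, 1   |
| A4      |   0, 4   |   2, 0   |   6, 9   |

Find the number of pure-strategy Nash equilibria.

Both B5: Publisher 1 gets 7 (best alternative 5); Publisher 2 gets 6 (best alternative 3). Neither deviates — NE.
Both Letter is not a NE: Publisher 1 would switch to B5 (6 > -2).
No other cell survives both best-response checks, so there is 1 pure NE.

1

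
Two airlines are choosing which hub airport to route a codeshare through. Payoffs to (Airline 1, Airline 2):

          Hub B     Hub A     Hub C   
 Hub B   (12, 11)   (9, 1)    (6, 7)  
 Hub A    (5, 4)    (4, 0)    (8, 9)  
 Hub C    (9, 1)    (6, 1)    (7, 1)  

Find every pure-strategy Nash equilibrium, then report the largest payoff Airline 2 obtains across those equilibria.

Both Hub B is a pure NE (Airline 1: 12 ≥ 9; Airline 2: 11 ≥ 7). Airline 2 gets 11.
(Hub A, Hub C) is a pure NE (Airline 1: 8 ≥ 7; Airline 2: 9 ≥ 4). Airline 2 gets 9.
Every other cell has a profitable deviation for at least one player. Highest of {11, 9} is 11.

11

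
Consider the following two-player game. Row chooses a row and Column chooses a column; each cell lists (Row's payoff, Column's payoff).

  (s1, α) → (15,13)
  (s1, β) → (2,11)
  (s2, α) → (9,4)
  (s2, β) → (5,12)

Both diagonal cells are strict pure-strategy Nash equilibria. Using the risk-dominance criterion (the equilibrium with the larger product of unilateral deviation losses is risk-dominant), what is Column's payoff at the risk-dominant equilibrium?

12

At (s1, α): Row loses 15 − 9 = 6 by deviating; Column loses 13 − 11 = 2. Product = 6·2 = 12.
At (s2, β): Row loses 5 − 2 = 3 by deviating; Column loses 12 − 4 = 8. Product = 3·8 = 24.
24 > 12, so (s2, β) is risk-dominant. Column's payoff there is 12.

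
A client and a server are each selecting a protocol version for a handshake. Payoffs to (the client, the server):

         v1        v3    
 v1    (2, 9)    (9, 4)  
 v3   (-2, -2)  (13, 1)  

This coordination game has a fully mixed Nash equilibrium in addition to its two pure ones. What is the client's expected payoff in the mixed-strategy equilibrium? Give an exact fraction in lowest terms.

11/2

The server mixes with probability q on v1, chosen so the client is indifferent: 2q + 9(1−q) = (-2)q + 13(1−q) gives q = 1/2.
The client's expected payoff (from either row, since indifferent) is 2·1/2 + 9·1/2 = 11/2.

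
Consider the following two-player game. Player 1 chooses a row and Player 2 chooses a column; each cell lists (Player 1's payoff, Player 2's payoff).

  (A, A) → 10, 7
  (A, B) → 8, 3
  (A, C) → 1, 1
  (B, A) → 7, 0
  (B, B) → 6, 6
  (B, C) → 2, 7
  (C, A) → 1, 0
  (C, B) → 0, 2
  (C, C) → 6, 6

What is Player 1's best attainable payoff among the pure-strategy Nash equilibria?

Both A is a pure NE (Player 1: 10 ≥ 7; Player 2: 7 ≥ 3). Player 1 gets 10.
Both C is a pure NE (Player 1: 6 ≥ 2; Player 2: 6 ≥ 2). Player 1 gets 6.
Every other cell has a profitable deviation for at least one player. Highest of {10, 6} is 10.

10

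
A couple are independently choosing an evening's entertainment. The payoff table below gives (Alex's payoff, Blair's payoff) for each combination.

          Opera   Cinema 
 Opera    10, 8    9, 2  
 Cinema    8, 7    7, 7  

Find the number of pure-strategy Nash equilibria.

1

Both Opera: Alex gets 10 (best alternative 8); Blair gets 8 (best alternative 2). Neither deviates — NE.
Both Cinema is not a NE: Alex would switch to Opera (9 > 7).
No other cell survives both best-response checks, so there is 1 pure NE.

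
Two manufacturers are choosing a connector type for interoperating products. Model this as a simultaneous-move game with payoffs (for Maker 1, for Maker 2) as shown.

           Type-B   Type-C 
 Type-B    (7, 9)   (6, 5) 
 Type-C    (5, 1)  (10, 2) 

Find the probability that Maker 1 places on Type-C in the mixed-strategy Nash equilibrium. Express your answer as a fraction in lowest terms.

4/5

Maker 1's mix p on Type-B must make Maker 2 indifferent between Type-B and Type-C.
Maker 2's payoff from Type-B: 9p + 1(1−p). From Type-C: 5p + 2(1−p).
Set equal: 4p = 1(1−p) → p = 1/5.
Probability on Type-C is 1 − 1/5 = 4/5.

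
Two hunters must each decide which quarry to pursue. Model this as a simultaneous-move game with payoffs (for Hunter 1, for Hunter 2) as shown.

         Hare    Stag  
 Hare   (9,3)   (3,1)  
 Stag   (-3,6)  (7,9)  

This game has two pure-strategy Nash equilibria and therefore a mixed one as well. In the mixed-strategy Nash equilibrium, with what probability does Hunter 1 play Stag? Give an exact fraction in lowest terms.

2/5

Hunter 1's mix p on Hare must make Hunter 2 indifferent between Hare and Stag.
Hunter 2's payoff from Hare: 3p + 6(1−p). From Stag: 1p + 9(1−p).
Set equal: 2p = 3(1−p) → p = 3/5.
Probability on Stag is 1 − 3/5 = 2/5.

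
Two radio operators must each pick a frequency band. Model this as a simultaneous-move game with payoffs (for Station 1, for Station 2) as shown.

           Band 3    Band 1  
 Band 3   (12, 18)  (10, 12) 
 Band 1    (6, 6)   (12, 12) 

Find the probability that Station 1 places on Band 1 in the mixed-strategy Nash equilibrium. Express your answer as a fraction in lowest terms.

1/2

Station 1's mix p on Band 3 must make Station 2 indifferent between Band 3 and Band 1.
Station 2's payoff from Band 3: 18p + 6(1−p). From Band 1: 12p + 12(1−p).
Set equal: 6p = 6(1−p) → p = 6/12 = 1/2.
Probability on Band 1 is 1 − 1/2 = 1/2.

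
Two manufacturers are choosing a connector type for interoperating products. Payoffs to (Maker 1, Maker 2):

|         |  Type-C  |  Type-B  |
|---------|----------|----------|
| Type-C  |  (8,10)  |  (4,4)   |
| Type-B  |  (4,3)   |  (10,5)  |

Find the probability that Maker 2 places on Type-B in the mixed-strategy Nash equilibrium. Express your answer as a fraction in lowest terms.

2/5

Maker 2's mix q on Type-C must make Maker 1 indifferent between Type-C and Type-B.
Maker 1's payoff from Type-C: 8q + 4(1−q). From Type-B: 4q + 10(1−q).
Set equal: 4q = 6(1−q) → q = 6/10 = 3/5.
Probability on Type-B is 1 − 3/5 = 2/5.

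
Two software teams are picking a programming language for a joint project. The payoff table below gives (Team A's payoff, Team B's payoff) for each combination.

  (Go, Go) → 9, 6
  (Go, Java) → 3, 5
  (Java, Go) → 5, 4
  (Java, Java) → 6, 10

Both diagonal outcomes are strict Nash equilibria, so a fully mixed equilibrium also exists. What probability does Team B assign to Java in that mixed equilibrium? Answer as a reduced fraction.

4/7

Team B's mix q on Go must make Team A indifferent between Go and Java.
Team A's payoff from Go: 9q + 3(1−q). From Java: 5q + 6(1−q).
Set equal: 4q = 3(1−q) → q = 3/7.
Probability on Java is 1 − 3/7 = 4/7.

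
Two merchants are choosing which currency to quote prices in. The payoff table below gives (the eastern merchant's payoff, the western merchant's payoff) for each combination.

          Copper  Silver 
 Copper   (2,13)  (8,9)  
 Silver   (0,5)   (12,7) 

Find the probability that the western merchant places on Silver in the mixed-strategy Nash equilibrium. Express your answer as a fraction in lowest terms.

1/3

The western merchant's mix q on Copper must make the eastern merchant indifferent between Copper and Silver.
The eastern merchant's payoff from Copper: 2q + 8(1−q). From Silver: 0q + 12(1−q).
Set equal: 2q = 4(1−q) → q = 4/6 = 2/3.
Probability on Silver is 1 − 2/3 = 1/3.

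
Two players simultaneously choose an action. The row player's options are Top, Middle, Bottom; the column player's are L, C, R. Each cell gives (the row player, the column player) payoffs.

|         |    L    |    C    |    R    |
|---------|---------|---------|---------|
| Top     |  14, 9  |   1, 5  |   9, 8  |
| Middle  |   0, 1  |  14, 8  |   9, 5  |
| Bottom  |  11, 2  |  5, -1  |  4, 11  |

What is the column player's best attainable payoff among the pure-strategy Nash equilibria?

9

(Top, L) is a pure NE (the row player: 14 ≥ 11; the column player: 9 ≥ 8). The column player gets 9.
(Middle, C) is a pure NE (the row player: 14 ≥ 5; the column player: 8 ≥ 5). The column player gets 8.
Every other cell has a profitable deviation for at least one player. Highest of {9, 8} is 9.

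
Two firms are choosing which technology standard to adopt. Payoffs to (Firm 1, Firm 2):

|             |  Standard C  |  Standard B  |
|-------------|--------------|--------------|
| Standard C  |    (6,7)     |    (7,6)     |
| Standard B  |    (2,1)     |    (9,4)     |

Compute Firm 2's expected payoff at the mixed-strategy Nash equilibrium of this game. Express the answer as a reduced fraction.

11/2

Firm 1 mixes with probability p on Standard C, chosen so Firm 2 is indifferent: 7p + 1(1−p) = 6p + 4(1−p) gives p = 3/4.
Firm 2's expected payoff is 7·3/4 + 1·1/4 = 11/2.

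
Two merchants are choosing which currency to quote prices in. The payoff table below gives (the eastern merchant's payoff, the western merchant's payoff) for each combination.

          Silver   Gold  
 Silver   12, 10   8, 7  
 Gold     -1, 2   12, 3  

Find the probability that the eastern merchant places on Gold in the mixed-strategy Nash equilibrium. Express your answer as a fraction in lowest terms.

3/4

The eastern merchant's mix p on Silver must make the western merchant indifferent between Silver and Gold.
The western merchant's payoff from Silver: 10p + 2(1−p). From Gold: 7p + 3(1−p).
Set equal: 3p = 1(1−p) → p = 1/4.
Probability on Gold is 1 − 1/4 = 3/4.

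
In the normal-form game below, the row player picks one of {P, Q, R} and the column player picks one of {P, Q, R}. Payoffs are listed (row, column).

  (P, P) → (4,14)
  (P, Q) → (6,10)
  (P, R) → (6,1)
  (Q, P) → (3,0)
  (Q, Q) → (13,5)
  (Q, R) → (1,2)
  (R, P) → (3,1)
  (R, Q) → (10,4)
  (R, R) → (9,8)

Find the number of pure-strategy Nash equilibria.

Both P: the row player gets 4 (best alternative 3); the column player gets 14 (best alternative 10). Neither deviates — NE.
Both Q: the row player gets 13 (best alternative 10); the column player gets 5 (best alternative 2). Neither deviates — NE.
Both R: the row player gets 9 (best alternative 6); the column player gets 8 (best alternative 4). Neither deviates — NE.
(P, Q) is not a NE: the row player would switch to Q (13 > 6).
No other cell survives both best-response checks, so there are 3 pure NE.

3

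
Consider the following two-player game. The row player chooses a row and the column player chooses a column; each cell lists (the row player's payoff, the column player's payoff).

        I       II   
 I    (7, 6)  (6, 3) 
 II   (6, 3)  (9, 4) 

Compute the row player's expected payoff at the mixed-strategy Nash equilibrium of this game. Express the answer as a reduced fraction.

27/4

The column player mixes with probability q on I, chosen so the row player is indifferent: 7q + 6(1−q) = 6q + 9(1−q) gives q = 3/4.
The row player's expected payoff (from either row, since indifferent) is 7·3/4 + 6·1/4 = 27/4.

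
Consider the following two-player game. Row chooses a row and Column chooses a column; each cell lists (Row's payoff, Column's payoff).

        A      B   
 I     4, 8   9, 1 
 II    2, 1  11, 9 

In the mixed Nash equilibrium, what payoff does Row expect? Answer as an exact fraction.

13/2

Column mixes with probability q on A, chosen so Row is indifferent: 4q + 9(1−q) = 2q + 11(1−q) gives q = 1/2.
Row's expected payoff (from either row, since indifferent) is 4·1/2 + 9·1/2 = 13/2.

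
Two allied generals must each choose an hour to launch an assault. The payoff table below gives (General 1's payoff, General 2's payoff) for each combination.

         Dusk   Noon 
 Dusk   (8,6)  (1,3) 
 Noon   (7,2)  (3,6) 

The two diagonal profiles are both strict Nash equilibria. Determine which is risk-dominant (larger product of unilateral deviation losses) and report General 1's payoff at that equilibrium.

3

At both Dusk: General 1 loses 8 − 7 = 1 by deviating; General 2 loses 6 − 3 = 3. Product = 1·3 = 3.
At both Noon: General 1 loses 3 − 1 = 2 by deviating; General 2 loses 6 − 2 = 4. Product = 2·4 = 8.
8 > 3, so both Noon is risk-dominant. General 1's payoff there is 3.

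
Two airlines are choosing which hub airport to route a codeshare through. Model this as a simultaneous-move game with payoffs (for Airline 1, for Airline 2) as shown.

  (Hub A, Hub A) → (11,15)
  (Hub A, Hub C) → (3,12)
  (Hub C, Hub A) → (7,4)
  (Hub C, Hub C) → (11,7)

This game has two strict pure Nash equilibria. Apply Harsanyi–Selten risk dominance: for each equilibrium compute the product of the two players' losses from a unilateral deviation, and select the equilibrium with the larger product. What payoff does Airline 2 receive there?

7

At both Hub A: Airline 1 loses 11 − 7 = 4 by deviating; Airline 2 loses 15 − 12 = 3. Product = 4·3 = 12.
At both Hub C: Airline 1 loses 11 − 3 = 8 by deviating; Airline 2 loses 7 − 4 = 3. Product = 8·3 = 24.
24 > 12, so both Hub C is risk-dominant. Airline 2's payoff there is 7.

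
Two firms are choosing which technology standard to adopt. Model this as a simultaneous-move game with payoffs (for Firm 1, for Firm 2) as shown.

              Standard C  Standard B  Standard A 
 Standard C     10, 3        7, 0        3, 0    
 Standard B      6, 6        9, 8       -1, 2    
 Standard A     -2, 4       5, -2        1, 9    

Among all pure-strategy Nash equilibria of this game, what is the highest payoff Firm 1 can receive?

10

Both Standard C is a pure NE (Firm 1: 10 ≥ 6; Firm 2: 3 ≥ 0). Firm 1 gets 10.
Both Standard B is a pure NE (Firm 1: 9 ≥ 7; Firm 2: 8 ≥ 6). Firm 1 gets 9.
Every other cell has a profitable deviation for at least one player. Highest of {10, 9} is 10.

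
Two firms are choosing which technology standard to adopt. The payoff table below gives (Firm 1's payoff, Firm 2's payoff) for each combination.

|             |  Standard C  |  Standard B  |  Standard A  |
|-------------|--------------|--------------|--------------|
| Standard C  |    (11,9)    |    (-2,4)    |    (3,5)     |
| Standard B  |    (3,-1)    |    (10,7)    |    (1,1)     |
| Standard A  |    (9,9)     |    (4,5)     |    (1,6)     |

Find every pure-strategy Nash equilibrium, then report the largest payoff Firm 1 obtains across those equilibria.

Both Standard C is a pure NE (Firm 1: 11 ≥ 9; Firm 2: 9 ≥ 5). Firm 1 gets 11.
Both Standard B is a pure NE (Firm 1: 10 ≥ 4; Firm 2: 7 ≥ 1). Firm 1 gets 10.
Every other cell has a profitable deviation for at least one player. Highest of {11, 10} is 11.

11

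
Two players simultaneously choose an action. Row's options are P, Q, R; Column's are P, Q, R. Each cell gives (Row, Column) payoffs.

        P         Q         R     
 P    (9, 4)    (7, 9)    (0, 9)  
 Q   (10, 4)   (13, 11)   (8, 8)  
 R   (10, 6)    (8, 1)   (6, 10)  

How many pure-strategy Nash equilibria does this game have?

Both Q: Row gets 13 (best alternative 8); Column gets 11 (best alternative 8). Neither deviates — NE.
Both R is not a NE: Row would switch to Q (8 > 6).
No other cell survives both best-response checks, so there is 1 pure NE.

1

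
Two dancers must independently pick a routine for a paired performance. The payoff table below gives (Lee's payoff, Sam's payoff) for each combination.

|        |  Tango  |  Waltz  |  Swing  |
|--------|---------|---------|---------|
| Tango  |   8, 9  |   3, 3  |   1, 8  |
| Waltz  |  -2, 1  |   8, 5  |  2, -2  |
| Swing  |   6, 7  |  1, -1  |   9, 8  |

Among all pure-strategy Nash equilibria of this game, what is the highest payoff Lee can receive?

Both Tango is a pure NE (Lee: 8 ≥ 6; Sam: 9 ≥ 8). Lee gets 8.
Both Waltz is a pure NE (Lee: 8 ≥ 3; Sam: 5 ≥ 1). Lee gets 8.
Both Swing is a pure NE (Lee: 9 ≥ 2; Sam: 8 ≥ 7). Lee gets 9.
Every other cell has a profitable deviation for at least one player. Highest of {8, 8, 9} is 9.

9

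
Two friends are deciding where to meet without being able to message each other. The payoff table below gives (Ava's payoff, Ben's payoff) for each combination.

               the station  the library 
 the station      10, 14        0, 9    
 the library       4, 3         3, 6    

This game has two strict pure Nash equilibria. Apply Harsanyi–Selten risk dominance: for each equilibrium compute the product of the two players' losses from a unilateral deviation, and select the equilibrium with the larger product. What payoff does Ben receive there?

14

At both the station: Ava loses 10 − 4 = 6 by deviating; Ben loses 14 − 9 = 5. Product = 6·5 = 30.
At both the library: Ava loses 3 − 0 = 3 by deviating; Ben loses 6 − 3 = 3. Product = 3·3 = 9.
30 > 9, so both the station is risk-dominant. Ben's payoff there is 14.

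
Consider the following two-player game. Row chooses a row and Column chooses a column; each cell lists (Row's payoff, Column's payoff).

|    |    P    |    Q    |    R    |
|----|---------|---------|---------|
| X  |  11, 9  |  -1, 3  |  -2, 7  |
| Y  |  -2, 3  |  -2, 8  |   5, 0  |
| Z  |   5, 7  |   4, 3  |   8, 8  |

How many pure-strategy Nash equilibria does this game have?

(X, P): Row gets 11 (best alternative 5); Column gets 9 (best alternative 7). Neither deviates — NE.
(Z, R): Row gets 8 (best alternative 5); Column gets 8 (best alternative 7). Neither deviates — NE.
(Y, Q) is not a NE: Row would switch to Z (4 > -2).
No other cell survives both best-response checks, so there are 2 pure NE.

2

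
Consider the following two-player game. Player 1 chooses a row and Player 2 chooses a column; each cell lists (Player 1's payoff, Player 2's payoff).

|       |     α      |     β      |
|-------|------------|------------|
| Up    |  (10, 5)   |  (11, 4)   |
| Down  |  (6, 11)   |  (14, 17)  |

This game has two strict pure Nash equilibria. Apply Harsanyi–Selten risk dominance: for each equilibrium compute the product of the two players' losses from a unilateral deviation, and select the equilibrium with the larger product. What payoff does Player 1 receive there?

At (Up, α): Player 1 loses 10 − 6 = 4 by deviating; Player 2 loses 5 − 4 = 1. Product = 4·1 = 4.
At (Down, β): Player 1 loses 14 − 11 = 3 by deviating; Player 2 loses 17 − 11 = 6. Product = 3·6 = 18.
18 > 4, so (Down, β) is risk-dominant. Player 1's payoff there is 14.

14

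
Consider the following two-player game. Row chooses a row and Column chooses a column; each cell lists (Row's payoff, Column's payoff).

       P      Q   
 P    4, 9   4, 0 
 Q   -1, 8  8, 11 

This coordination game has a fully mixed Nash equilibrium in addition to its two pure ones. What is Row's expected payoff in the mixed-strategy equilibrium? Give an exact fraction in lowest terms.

4

Column mixes with probability q on P, chosen so Row is indifferent: 4q + 4(1−q) = (-1)q + 8(1−q) gives q = 4/9.
Row's expected payoff (from either row, since indifferent) is 4·4/9 + 4·5/9 = 4.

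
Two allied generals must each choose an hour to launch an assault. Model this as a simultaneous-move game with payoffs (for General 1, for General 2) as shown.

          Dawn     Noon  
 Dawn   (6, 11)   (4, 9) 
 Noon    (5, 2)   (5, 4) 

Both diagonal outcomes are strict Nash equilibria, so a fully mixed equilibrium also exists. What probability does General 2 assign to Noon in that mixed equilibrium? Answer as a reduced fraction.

1/2

General 2's mix q on Dawn must make General 1 indifferent between Dawn and Noon.
General 1's payoff from Dawn: 6q + 4(1−q). From Noon: 5q + 5(1−q).
Set equal: 1q = 1(1−q) → q = 1/2.
Probability on Noon is 1 − 1/2 = 1/2.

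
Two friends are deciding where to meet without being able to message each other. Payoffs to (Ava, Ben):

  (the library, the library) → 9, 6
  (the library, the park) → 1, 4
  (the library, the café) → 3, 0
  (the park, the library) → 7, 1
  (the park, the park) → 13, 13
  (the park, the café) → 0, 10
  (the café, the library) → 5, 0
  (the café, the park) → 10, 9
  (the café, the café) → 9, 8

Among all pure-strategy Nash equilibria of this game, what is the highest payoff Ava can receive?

13

Both the library is a pure NE (Ava: 9 ≥ 7; Ben: 6 ≥ 4). Ava gets 9.
Both the park is a pure NE (Ava: 13 ≥ 10; Ben: 13 ≥ 10). Ava gets 13.
Every other cell has a profitable deviation for at least one player. Highest of {9, 13} is 13.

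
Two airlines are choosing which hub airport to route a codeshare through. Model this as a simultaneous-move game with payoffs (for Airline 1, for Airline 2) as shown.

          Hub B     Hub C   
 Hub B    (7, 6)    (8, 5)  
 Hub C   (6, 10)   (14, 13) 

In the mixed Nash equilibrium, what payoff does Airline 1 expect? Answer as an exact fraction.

Airline 2 mixes with probability q on Hub B, chosen so Airline 1 is indifferent: 7q + 8(1−q) = 6q + 14(1−q) gives q = 6/7.
Airline 1's expected payoff (from either row, since indifferent) is 7·6/7 + 8·1/7 = 50/7.

50/7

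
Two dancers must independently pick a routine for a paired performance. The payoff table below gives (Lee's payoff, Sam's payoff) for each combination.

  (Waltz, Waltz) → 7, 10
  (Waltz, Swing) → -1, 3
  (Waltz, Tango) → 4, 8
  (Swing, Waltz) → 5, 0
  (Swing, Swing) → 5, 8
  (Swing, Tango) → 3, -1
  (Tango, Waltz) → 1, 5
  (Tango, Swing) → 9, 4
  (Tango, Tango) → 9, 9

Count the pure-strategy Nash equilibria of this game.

2

Both Waltz: Lee gets 7 (best alternative 5); Sam gets 10 (best alternative 8). Neither deviates — NE.
Both Tango: Lee gets 9 (best alternative 4); Sam gets 9 (best alternative 5). Neither deviates — NE.
Both Swing is not a NE: Lee would switch to Tango (9 > 5).
No other cell survives both best-response checks, so there are 2 pure NE.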